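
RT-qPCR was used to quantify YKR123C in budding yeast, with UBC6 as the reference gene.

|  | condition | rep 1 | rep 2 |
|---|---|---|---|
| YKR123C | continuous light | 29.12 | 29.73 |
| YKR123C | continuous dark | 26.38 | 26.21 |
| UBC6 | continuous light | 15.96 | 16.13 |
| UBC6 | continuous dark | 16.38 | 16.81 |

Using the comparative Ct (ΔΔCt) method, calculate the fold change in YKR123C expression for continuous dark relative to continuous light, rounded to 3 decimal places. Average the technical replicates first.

Mean Ct: YKR123C continuous light 29.425; YKR123C continuous dark 26.295; UBC6 continuous light 16.045; UBC6 continuous dark 16.595
ΔCt(continuous light) = 29.425 − 16.045 = 13.380
ΔCt(continuous dark) = 26.295 − 16.595 = 9.700
ΔΔCt = 9.700 − 13.380 = -3.680
Fold change = 2^(−(-3.680)) = 2^3.680 = 12.8171

12.817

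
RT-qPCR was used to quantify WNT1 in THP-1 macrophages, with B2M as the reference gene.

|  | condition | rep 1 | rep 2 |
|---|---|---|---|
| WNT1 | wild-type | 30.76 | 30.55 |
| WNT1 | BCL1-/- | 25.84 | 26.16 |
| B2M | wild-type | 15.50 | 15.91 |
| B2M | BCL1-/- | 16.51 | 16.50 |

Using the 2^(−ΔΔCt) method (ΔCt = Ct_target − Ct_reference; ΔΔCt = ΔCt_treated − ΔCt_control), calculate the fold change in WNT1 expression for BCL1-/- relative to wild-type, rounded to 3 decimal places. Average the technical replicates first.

Mean Ct: WNT1 wild-type 30.655; WNT1 BCL1-/- 26.000; B2M wild-type 15.705; B2M BCL1-/- 16.505
ΔCt(wild-type) = 30.655 − 15.705 = 14.950
ΔCt(BCL1-/-) = 26.000 − 16.505 = 9.495
ΔΔCt = 9.495 − 14.950 = -5.455
Fold change = 2^(−(-5.455)) = 2^5.455 = 43.8650

43.865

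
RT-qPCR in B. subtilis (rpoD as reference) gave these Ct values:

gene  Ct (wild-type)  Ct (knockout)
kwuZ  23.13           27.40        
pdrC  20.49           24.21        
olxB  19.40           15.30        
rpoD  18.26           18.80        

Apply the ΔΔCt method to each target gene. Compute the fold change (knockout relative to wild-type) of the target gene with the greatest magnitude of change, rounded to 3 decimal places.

kwuZ: ΔΔCt = (27.40−18.80) − (23.13−18.26) = 8.60 − 4.87 = 3.73; fold change = 2^-3.73 = 0.075
pdrC: ΔΔCt = (24.21−18.80) − (20.49−18.26) = 5.41 − 2.23 = 3.18; fold change = 2^-3.18 = 0.110
olxB: ΔΔCt = (15.30−18.80) − (19.40−18.26) = -3.50 − 1.14 = -4.64; fold change = 2^4.64 = 24.933
olxB has the largest |ΔΔCt| = 4.64.

24.933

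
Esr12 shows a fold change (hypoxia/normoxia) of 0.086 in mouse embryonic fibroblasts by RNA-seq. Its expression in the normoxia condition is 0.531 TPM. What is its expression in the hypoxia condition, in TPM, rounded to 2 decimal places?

hypoxia expression = 0.531 × 0.086 = 0.05

0.05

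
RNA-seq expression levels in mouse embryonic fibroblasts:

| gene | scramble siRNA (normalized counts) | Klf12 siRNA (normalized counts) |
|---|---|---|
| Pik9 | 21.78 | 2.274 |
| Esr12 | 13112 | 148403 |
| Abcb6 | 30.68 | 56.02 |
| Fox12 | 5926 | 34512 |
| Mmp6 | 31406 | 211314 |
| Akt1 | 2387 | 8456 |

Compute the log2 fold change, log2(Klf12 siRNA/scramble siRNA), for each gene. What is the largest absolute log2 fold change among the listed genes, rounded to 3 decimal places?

3.501

log2(2.274/21.78) = -3.260  (Pik9)
log2(148403/13112) = 3.501  (Esr12)
log2(56.02/30.68) = 0.869  (Abcb6)
log2(34512/5926) = 2.542  (Fox12)
log2(211314/31406) = 2.750  (Mmp6)
log2(8456/2387) = 1.825  (Akt1)
The largest magnitude belongs to Esr12.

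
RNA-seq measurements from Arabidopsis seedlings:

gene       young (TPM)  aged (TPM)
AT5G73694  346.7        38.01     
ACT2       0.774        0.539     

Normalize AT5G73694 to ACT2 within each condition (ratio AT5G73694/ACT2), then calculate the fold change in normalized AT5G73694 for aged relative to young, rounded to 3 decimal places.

AT5G73694/ACT2 (young) = 346.7 / 0.774 = 447.93
AT5G73694/ACT2 (aged) = 38.01 / 0.539 = 70.519
Fold change = 70.519 / 447.93 = 0.1574

0.157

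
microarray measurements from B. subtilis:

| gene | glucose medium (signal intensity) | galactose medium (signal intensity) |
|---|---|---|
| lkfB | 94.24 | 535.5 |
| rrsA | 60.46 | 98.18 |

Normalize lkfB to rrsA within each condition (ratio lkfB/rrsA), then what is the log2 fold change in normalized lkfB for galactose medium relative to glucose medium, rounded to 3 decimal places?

1.807

lkfB/rrsA (glucose medium) = 94.24 / 60.46 = 1.5587
lkfB/rrsA (galactose medium) = 535.5 / 98.18 = 5.4543
Fold change = 5.4543 / 1.5587 = 3.4992
log2(3.4992) = 1.8070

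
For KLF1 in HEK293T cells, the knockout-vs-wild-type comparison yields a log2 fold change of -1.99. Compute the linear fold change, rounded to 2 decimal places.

0.25

Fold change = 2^(-1.99) = 0.252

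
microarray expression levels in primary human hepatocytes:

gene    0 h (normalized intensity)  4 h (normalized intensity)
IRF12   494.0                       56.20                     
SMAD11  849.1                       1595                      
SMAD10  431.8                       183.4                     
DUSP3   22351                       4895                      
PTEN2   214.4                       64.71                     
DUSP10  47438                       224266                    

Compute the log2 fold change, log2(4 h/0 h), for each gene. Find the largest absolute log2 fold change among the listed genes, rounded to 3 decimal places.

log2(56.20/494.0) = -3.136  (IRF12)
log2(1595/849.1) = 0.910  (SMAD11)
log2(183.4/431.8) = -1.235  (SMAD10)
log2(4895/22351) = -2.191  (DUSP3)
log2(64.71/214.4) = -1.728  (PTEN2)
log2(224266/47438) = 2.241  (DUSP10)
The largest magnitude belongs to IRF12.

3.136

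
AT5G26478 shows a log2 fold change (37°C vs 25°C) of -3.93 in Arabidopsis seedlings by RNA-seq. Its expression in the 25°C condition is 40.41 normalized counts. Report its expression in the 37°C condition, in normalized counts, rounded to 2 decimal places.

Fold change = 2^(-3.93) = 0.0656
37°C expression = 40.41 × 0.0656 = 2.65

2.65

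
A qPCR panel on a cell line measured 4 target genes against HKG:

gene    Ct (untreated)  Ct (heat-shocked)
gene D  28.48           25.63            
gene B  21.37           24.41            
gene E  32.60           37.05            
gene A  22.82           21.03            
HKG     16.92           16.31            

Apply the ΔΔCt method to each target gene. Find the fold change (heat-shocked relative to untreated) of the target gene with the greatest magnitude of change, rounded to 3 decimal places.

gene D: ΔΔCt = (25.63−16.31) − (28.48−16.92) = 9.32 − 11.56 = -2.24; fold change = 2^2.24 = 4.724
gene B: ΔΔCt = (24.41−16.31) − (21.37−16.92) = 8.10 − 4.45 = 3.65; fold change = 2^-3.65 = 0.080
gene E: ΔΔCt = (37.05−16.31) − (32.60−16.92) = 20.74 − 15.68 = 5.06; fold change = 2^-5.06 = 0.030
gene A: ΔΔCt = (21.03−16.31) − (22.82−16.92) = 4.72 − 5.90 = -1.18; fold change = 2^1.18 = 2.266
gene E has the largest |ΔΔCt| = 5.06.

0.030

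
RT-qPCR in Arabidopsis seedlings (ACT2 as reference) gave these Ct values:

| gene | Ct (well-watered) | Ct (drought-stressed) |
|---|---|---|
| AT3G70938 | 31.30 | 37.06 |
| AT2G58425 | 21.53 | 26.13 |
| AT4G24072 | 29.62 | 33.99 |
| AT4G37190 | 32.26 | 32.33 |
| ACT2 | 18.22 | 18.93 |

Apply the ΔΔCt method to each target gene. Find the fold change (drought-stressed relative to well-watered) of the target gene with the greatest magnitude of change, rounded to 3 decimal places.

0.030

AT3G70938: ΔΔCt = (37.06−18.93) − (31.30−18.22) = 18.13 − 13.08 = 5.05; fold change = 2^-5.05 = 0.030
AT2G58425: ΔΔCt = (26.13−18.93) − (21.53−18.22) = 7.20 − 3.31 = 3.89; fold change = 2^-3.89 = 0.067
AT4G24072: ΔΔCt = (33.99−18.93) − (29.62−18.22) = 15.06 − 11.40 = 3.66; fold change = 2^-3.66 = 0.079
AT4G37190: ΔΔCt = (32.33−18.93) − (32.26−18.22) = 13.40 − 14.04 = -0.64; fold change = 2^0.64 = 1.558
AT3G70938 has the largest |ΔΔCt| = 5.05.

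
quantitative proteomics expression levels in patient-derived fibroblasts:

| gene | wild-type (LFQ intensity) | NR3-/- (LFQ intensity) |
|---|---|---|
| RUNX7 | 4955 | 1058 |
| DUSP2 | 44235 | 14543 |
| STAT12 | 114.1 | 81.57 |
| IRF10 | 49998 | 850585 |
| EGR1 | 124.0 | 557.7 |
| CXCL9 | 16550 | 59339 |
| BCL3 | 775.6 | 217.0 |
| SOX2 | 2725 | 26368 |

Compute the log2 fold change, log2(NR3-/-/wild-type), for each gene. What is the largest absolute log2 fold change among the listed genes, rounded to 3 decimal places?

log2(1058/4955) = -2.228  (RUNX7)
log2(14543/44235) = -1.605  (DUSP2)
log2(81.57/114.1) = -0.484  (STAT12)
log2(850585/49998) = 4.089  (IRF10)
log2(557.7/124.0) = 2.169  (EGR1)
log2(59339/16550) = 1.842  (CXCL9)
log2(217.0/775.6) = -1.838  (BCL3)
log2(26368/2725) = 3.274  (SOX2)
The largest magnitude belongs to IRF10.

4.089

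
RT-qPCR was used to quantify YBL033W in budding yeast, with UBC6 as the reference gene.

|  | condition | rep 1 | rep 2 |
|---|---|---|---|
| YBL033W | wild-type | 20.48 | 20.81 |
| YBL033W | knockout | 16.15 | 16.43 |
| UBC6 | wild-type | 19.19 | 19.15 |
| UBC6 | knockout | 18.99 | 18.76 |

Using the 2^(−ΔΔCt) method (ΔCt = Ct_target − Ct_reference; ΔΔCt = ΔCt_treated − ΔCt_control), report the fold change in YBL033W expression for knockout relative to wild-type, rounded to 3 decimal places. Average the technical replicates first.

Mean Ct: YBL033W wild-type 20.645; YBL033W knockout 16.290; UBC6 wild-type 19.170; UBC6 knockout 18.875
ΔCt(wild-type) = 20.645 − 19.170 = 1.475
ΔCt(knockout) = 16.290 − 18.875 = -2.585
ΔΔCt = -2.585 − 1.475 = -4.060
Fold change = 2^(−(-4.060)) = 2^4.060 = 16.6795

16.679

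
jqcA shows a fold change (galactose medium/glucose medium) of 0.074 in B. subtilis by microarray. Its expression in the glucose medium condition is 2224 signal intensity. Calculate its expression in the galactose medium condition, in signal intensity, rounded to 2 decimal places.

galactose medium expression = 2224 × 0.074 = 164.58

164.58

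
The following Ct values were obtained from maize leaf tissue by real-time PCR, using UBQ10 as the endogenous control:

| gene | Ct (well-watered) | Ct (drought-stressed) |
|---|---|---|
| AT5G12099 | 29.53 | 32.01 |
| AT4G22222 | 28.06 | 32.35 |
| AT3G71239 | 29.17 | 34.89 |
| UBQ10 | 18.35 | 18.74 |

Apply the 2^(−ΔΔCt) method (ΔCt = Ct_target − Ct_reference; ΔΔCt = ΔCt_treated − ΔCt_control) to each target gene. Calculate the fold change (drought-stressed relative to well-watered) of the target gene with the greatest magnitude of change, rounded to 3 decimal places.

AT5G12099: ΔΔCt = (32.01−18.74) − (29.53−18.35) = 13.27 − 11.18 = 2.09; fold change = 2^-2.09 = 0.235
AT4G22222: ΔΔCt = (32.35−18.74) − (28.06−18.35) = 13.61 − 9.71 = 3.90; fold change = 2^-3.90 = 0.067
AT3G71239: ΔΔCt = (34.89−18.74) − (29.17−18.35) = 16.15 − 10.82 = 5.33; fold change = 2^-5.33 = 0.025
AT3G71239 has the largest |ΔΔCt| = 5.33.

0.025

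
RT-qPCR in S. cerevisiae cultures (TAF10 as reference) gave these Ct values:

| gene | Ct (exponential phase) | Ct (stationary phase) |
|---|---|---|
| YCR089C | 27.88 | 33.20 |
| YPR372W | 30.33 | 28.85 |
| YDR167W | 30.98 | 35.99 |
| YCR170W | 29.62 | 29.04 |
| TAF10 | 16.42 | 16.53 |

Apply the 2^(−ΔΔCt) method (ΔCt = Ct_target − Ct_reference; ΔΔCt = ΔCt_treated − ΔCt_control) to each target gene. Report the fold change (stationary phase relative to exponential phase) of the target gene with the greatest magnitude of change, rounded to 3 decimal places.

YCR089C: ΔΔCt = (33.20−16.53) − (27.88−16.42) = 16.67 − 11.46 = 5.21; fold change = 2^-5.21 = 0.027
YPR372W: ΔΔCt = (28.85−16.53) − (30.33−16.42) = 12.32 − 13.91 = -1.59; fold change = 2^1.59 = 3.010
YDR167W: ΔΔCt = (35.99−16.53) − (30.98−16.42) = 19.46 − 14.56 = 4.90; fold change = 2^-4.90 = 0.033
YCR170W: ΔΔCt = (29.04−16.53) − (29.62−16.42) = 12.51 − 13.20 = -0.69; fold change = 2^0.69 = 1.613
YCR089C has the largest |ΔΔCt| = 5.21.

0.027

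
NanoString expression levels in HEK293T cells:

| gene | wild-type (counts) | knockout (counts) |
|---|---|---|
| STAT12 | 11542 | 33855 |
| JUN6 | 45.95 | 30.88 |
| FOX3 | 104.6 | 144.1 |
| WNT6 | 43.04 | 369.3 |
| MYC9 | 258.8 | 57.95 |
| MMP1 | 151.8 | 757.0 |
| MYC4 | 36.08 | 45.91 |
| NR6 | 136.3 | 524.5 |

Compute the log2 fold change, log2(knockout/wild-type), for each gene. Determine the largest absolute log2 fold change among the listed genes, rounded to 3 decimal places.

3.101

log2(33855/11542) = 1.552  (STAT12)
log2(30.88/45.95) = -0.573  (JUN6)
log2(144.1/104.6) = 0.462  (FOX3)
log2(369.3/43.04) = 3.101  (WNT6)
log2(57.95/258.8) = -2.159  (MYC9)
log2(757.0/151.8) = 2.318  (MMP1)
log2(45.91/36.08) = 0.348  (MYC4)
log2(524.5/136.3) = 1.944  (NR6)
The largest magnitude belongs to WNT6.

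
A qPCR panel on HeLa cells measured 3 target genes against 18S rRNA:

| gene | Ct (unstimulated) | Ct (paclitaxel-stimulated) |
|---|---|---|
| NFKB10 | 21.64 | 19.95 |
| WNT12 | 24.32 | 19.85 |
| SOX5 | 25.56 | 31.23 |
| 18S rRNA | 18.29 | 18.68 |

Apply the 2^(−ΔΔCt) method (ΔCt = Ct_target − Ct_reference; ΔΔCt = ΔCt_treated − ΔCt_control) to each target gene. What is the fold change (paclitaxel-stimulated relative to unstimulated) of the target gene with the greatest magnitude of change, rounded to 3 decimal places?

NFKB10: ΔΔCt = (19.95−18.68) − (21.64−18.29) = 1.27 − 3.35 = -2.08; fold change = 2^2.08 = 4.228
WNT12: ΔΔCt = (19.85−18.68) − (24.32−18.29) = 1.17 − 6.03 = -4.86; fold change = 2^4.86 = 29.041
SOX5: ΔΔCt = (31.23−18.68) − (25.56−18.29) = 12.55 − 7.27 = 5.28; fold change = 2^-5.28 = 0.026
SOX5 has the largest |ΔΔCt| = 5.28.

0.026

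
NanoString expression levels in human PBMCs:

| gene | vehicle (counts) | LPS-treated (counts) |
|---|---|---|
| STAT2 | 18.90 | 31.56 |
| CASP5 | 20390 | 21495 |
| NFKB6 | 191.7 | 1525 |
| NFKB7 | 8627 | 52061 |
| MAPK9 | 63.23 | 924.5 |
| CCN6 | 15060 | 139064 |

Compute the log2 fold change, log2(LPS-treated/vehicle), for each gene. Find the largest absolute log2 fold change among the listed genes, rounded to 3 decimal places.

3.870

log2(31.56/18.90) = 0.740  (STAT2)
log2(21495/20390) = 0.076  (CASP5)
log2(1525/191.7) = 2.992  (NFKB6)
log2(52061/8627) = 2.593  (NFKB7)
log2(924.5/63.23) = 3.870  (MAPK9)
log2(139064/15060) = 3.207  (CCN6)
The largest magnitude belongs to MAPK9.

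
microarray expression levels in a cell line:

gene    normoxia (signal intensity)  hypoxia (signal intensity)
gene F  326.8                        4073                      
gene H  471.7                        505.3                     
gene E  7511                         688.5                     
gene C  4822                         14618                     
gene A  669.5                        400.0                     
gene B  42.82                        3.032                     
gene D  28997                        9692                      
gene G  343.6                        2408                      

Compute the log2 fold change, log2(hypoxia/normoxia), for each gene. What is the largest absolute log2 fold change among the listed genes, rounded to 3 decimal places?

log2(4073/326.8) = 3.640  (gene F)
log2(505.3/471.7) = 0.099  (gene H)
log2(688.5/7511) = -3.447  (gene E)
log2(14618/4822) = 1.600  (gene C)
log2(400.0/669.5) = -0.743  (gene A)
log2(3.032/42.82) = -3.820  (gene B)
log2(9692/28997) = -1.581  (gene D)
log2(2408/343.6) = 2.809  (gene G)
The largest magnitude belongs to gene B.

3.820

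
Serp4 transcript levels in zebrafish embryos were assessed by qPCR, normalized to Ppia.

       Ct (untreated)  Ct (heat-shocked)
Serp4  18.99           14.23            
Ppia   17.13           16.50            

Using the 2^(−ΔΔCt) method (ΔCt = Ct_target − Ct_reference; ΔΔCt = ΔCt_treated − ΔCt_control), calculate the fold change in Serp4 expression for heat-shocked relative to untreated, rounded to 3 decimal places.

ΔCt(untreated) = 18.990 − 17.130 = 1.860
ΔCt(heat-shocked) = 14.230 − 16.500 = -2.270
ΔΔCt = -2.270 − 1.860 = -4.130
Fold change = 2^(−(-4.130)) = 2^4.130 = 17.5087

17.509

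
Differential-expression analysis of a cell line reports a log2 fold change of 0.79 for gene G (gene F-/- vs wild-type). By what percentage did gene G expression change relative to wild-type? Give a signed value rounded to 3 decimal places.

Fold change = 2^(0.79) = 1.7291
Percent change = (FC − 1) × 100% = (1.7291 − 1) × 100 = 72.907%

72.907%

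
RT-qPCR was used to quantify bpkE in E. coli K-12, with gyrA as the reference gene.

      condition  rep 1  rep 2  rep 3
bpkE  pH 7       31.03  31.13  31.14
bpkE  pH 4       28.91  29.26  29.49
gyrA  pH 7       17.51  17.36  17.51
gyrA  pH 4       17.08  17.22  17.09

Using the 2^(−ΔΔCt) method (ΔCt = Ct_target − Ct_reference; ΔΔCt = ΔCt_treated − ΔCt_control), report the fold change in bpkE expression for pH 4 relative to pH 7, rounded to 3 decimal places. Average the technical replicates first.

2.928

Mean Ct: bpkE pH 7 31.100; bpkE pH 4 29.220; gyrA pH 7 17.460; gyrA pH 4 17.130
ΔCt(pH 7) = 31.100 − 17.460 = 13.640
ΔCt(pH 4) = 29.220 − 17.130 = 12.090
ΔΔCt = 12.090 − 13.640 = -1.550
Fold change = 2^(−(-1.550)) = 2^1.550 = 2.9282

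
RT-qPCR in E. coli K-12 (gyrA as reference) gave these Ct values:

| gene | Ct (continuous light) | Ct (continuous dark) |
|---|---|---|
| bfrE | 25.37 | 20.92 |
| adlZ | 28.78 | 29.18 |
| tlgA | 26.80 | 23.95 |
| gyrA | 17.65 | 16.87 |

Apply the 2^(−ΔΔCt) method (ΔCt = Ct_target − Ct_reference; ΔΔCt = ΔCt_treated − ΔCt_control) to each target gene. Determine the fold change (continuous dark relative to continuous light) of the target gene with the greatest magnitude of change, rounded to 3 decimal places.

bfrE: ΔΔCt = (20.92−16.87) − (25.37−17.65) = 4.05 − 7.72 = -3.67; fold change = 2^3.67 = 12.729
adlZ: ΔΔCt = (29.18−16.87) − (28.78−17.65) = 12.31 − 11.13 = 1.18; fold change = 2^-1.18 = 0.441
tlgA: ΔΔCt = (23.95−16.87) − (26.80−17.65) = 7.08 − 9.15 = -2.07; fold change = 2^2.07 = 4.199
bfrE has the largest |ΔΔCt| = 3.67.

12.729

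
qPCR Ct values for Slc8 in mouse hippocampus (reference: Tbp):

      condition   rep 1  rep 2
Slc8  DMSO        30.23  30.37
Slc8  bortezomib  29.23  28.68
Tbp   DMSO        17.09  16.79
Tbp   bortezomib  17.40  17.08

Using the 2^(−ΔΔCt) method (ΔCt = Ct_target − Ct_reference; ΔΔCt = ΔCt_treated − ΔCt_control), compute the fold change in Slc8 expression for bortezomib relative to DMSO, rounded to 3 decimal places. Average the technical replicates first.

Mean Ct: Slc8 DMSO 30.300; Slc8 bortezomib 28.955; Tbp DMSO 16.940; Tbp bortezomib 17.240
ΔCt(DMSO) = 30.300 − 16.940 = 13.360
ΔCt(bortezomib) = 28.955 − 17.240 = 11.715
ΔΔCt = 11.715 − 13.360 = -1.645
Fold change = 2^(−(-1.645)) = 2^1.645 = 3.1275

3.127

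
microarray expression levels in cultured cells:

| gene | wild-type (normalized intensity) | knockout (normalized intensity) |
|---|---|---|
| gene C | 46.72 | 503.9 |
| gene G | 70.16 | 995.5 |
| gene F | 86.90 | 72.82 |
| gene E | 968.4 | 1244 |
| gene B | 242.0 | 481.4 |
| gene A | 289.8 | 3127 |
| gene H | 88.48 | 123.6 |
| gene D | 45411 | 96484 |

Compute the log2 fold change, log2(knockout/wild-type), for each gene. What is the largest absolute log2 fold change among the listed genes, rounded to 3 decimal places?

log2(503.9/46.72) = 3.431  (gene C)
log2(995.5/70.16) = 3.827  (gene G)
log2(72.82/86.90) = -0.255  (gene F)
log2(1244/968.4) = 0.361  (gene E)
log2(481.4/242.0) = 0.992  (gene B)
log2(3127/289.8) = 3.432  (gene A)
log2(123.6/88.48) = 0.482  (gene H)
log2(96484/45411) = 1.087  (gene D)
The largest magnitude belongs to gene G.

3.827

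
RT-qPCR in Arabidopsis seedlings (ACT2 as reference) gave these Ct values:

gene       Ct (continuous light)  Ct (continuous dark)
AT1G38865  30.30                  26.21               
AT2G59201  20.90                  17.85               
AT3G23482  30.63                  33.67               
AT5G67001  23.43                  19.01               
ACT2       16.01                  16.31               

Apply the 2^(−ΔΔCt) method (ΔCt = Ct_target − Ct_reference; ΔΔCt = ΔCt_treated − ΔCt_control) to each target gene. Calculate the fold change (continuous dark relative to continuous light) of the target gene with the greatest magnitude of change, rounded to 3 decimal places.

26.355

AT1G38865: ΔΔCt = (26.21−16.31) − (30.30−16.01) = 9.90 − 14.29 = -4.39; fold change = 2^4.39 = 20.966
AT2G59201: ΔΔCt = (17.85−16.31) − (20.90−16.01) = 1.54 − 4.89 = -3.35; fold change = 2^3.35 = 10.196
AT3G23482: ΔΔCt = (33.67−16.31) − (30.63−16.01) = 17.36 − 14.62 = 2.74; fold change = 2^-2.74 = 0.150
AT5G67001: ΔΔCt = (19.01−16.31) − (23.43−16.01) = 2.70 − 7.42 = -4.72; fold change = 2^4.72 = 26.355
AT5G67001 has the largest |ΔΔCt| = 4.72.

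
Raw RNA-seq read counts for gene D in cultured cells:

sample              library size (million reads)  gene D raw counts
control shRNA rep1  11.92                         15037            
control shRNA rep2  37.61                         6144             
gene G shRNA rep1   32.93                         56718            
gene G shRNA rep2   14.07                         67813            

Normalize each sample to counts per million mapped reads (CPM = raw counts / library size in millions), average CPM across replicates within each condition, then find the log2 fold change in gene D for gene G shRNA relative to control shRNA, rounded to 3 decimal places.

2.199

CPM(control shRNA rep1) = 15037 / 11.92 = 1261.4933
CPM(control shRNA rep2) = 6144 / 37.61 = 163.3608
CPM(gene G shRNA rep1) = 56718 / 32.93 = 1722.3808
CPM(gene G shRNA rep2) = 67813 / 14.07 = 4819.6873
mean CPM(control shRNA) = 712.4270; mean CPM(gene G shRNA) = 3271.0340
Fold change = 3271.0340 / 712.4270 = 4.59140
log2(4.59140) = 2.1989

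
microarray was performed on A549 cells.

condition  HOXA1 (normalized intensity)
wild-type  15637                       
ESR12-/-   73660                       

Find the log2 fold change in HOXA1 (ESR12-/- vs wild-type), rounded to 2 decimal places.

2.24

Fold change = 73660 / 15637 = 4.7106
log2(4.7106) = 2.236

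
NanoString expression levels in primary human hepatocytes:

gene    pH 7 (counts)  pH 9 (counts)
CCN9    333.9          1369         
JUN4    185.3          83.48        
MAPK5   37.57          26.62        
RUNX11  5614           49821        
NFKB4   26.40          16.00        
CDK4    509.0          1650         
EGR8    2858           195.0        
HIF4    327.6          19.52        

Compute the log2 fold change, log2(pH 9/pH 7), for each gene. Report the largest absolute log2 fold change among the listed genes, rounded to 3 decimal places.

4.069

log2(1369/333.9) = 2.036  (CCN9)
log2(83.48/185.3) = -1.150  (JUN4)
log2(26.62/37.57) = -0.497  (MAPK5)
log2(49821/5614) = 3.150  (RUNX11)
log2(16.00/26.40) = -0.722  (NFKB4)
log2(1650/509.0) = 1.697  (CDK4)
log2(195.0/2858) = -3.873  (EGR8)
log2(19.52/327.6) = -4.069  (HIF4)
The largest magnitude belongs to HIF4.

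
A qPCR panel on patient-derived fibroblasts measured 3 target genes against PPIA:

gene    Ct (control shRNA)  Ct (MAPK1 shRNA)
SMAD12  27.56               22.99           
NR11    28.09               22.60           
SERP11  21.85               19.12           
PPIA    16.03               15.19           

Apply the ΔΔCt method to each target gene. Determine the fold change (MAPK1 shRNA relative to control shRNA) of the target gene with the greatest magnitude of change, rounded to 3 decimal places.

SMAD12: ΔΔCt = (22.99−15.19) − (27.56−16.03) = 7.80 − 11.53 = -3.73; fold change = 2^3.73 = 13.269
NR11: ΔΔCt = (22.60−15.19) − (28.09−16.03) = 7.41 − 12.06 = -4.65; fold change = 2^4.65 = 25.107
SERP11: ΔΔCt = (19.12−15.19) − (21.85−16.03) = 3.93 − 5.82 = -1.89; fold change = 2^1.89 = 3.706
NR11 has the largest |ΔΔCt| = 4.65.

25.107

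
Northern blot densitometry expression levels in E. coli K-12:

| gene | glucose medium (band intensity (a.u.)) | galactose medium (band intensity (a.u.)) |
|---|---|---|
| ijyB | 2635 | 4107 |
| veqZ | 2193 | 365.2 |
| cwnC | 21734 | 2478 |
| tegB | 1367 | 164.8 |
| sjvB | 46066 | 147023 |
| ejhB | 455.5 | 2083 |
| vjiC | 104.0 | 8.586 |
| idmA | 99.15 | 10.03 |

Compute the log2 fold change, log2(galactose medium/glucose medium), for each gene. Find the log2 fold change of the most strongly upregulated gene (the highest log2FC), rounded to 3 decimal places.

2.193

log2(4107/2635) = 0.640  (ijyB)
log2(365.2/2193) = -2.586  (veqZ)
log2(2478/21734) = -3.133  (cwnC)
log2(164.8/1367) = -3.052  (tegB)
log2(147023/46066) = 1.674  (sjvB)
log2(2083/455.5) = 2.193  (ejhB)
log2(8.586/104.0) = -3.598  (vjiC)
log2(10.03/99.15) = -3.305  (idmA)
ejhB is most strongly upregulated.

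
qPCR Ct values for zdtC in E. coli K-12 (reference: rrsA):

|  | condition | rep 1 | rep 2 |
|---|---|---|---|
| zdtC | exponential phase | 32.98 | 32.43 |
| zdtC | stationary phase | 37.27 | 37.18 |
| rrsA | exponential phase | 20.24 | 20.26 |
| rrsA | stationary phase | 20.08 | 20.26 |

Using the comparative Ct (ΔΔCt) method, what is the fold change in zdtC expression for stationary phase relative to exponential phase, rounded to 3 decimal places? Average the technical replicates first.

Mean Ct: zdtC exponential phase 32.705; zdtC stationary phase 37.225; rrsA exponential phase 20.250; rrsA stationary phase 20.170
ΔCt(exponential phase) = 32.705 − 20.250 = 12.455
ΔCt(stationary phase) = 37.225 − 20.170 = 17.055
ΔΔCt = 17.055 − 12.455 = 4.600
Fold change = 2^(−4.600) = 0.0412

0.041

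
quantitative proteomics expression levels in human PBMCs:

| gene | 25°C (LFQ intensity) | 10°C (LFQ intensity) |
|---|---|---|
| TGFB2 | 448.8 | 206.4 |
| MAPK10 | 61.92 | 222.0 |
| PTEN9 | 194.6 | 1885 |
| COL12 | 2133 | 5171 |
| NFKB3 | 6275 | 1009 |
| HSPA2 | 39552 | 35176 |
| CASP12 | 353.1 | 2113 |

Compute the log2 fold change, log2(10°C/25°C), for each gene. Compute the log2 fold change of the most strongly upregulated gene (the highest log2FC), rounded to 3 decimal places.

log2(206.4/448.8) = -1.121  (TGFB2)
log2(222.0/61.92) = 1.842  (MAPK10)
log2(1885/194.6) = 3.276  (PTEN9)
log2(5171/2133) = 1.278  (COL12)
log2(1009/6275) = -2.637  (NFKB3)
log2(35176/39552) = -0.169  (HSPA2)
log2(2113/353.1) = 2.581  (CASP12)
PTEN9 is most strongly upregulated.

3.276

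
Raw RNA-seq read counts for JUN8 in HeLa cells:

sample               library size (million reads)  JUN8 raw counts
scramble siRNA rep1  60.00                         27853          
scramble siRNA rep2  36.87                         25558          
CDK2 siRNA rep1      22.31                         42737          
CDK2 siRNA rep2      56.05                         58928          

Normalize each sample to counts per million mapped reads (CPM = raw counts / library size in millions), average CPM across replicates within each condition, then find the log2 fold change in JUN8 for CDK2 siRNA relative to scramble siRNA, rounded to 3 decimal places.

CPM(scramble siRNA rep1) = 27853 / 60.00 = 464.2167
CPM(scramble siRNA rep2) = 25558 / 36.87 = 693.1923
CPM(CDK2 siRNA rep1) = 42737 / 22.31 = 1915.5984
CPM(CDK2 siRNA rep2) = 58928 / 56.05 = 1051.3470
mean CPM(scramble siRNA) = 578.7045; mean CPM(CDK2 siRNA) = 1483.4727
Fold change = 1483.4727 / 578.7045 = 2.56344
log2(2.56344) = 1.3581

1.358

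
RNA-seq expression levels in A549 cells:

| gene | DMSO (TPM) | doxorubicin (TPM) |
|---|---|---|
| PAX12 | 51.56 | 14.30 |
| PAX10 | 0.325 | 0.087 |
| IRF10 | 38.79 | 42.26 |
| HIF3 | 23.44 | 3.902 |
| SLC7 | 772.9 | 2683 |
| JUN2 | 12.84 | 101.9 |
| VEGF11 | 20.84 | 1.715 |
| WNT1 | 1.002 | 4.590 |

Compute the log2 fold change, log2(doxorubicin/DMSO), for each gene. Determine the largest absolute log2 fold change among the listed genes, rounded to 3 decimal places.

log2(14.30/51.56) = -1.850  (PAX12)
log2(0.087/0.325) = -1.901  (PAX10)
log2(42.26/38.79) = 0.124  (IRF10)
log2(3.902/23.44) = -2.587  (HIF3)
log2(2683/772.9) = 1.795  (SLC7)
log2(101.9/12.84) = 2.988  (JUN2)
log2(1.715/20.84) = -3.603  (VEGF11)
log2(4.590/1.002) = 2.196  (WNT1)
The largest magnitude belongs to VEGF11.

3.603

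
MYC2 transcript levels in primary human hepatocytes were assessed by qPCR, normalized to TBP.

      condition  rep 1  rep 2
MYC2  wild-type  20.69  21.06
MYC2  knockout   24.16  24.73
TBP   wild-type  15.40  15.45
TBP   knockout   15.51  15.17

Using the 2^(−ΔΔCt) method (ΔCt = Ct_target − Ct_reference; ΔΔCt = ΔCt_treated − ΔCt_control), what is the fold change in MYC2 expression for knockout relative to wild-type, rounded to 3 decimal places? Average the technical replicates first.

Mean Ct: MYC2 wild-type 20.875; MYC2 knockout 24.445; TBP wild-type 15.425; TBP knockout 15.340
ΔCt(wild-type) = 20.875 − 15.425 = 5.450
ΔCt(knockout) = 24.445 − 15.340 = 9.105
ΔΔCt = 9.105 − 5.450 = 3.655
Fold change = 2^(−3.655) = 0.0794

0.079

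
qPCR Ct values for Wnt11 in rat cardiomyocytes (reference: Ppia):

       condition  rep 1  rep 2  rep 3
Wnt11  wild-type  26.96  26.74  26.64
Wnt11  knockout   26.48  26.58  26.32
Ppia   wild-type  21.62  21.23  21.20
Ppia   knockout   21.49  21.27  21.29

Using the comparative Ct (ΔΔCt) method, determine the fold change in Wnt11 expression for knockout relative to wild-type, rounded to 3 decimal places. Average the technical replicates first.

1.248

Mean Ct: Wnt11 wild-type 26.780; Wnt11 knockout 26.460; Ppia wild-type 21.350; Ppia knockout 21.350
ΔCt(wild-type) = 26.780 − 21.350 = 5.430
ΔCt(knockout) = 26.460 − 21.350 = 5.110
ΔΔCt = 5.110 − 5.430 = -0.320
Fold change = 2^(−(-0.320)) = 2^0.320 = 1.2483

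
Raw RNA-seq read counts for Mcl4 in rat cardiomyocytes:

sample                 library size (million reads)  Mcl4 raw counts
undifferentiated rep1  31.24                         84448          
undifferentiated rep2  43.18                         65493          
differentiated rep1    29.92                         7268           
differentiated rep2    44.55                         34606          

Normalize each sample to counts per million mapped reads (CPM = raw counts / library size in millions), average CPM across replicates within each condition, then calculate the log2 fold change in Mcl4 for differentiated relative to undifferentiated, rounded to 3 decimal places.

CPM(undifferentiated rep1) = 84448 / 31.24 = 2703.2010
CPM(undifferentiated rep2) = 65493 / 43.18 = 1516.7439
CPM(differentiated rep1) = 7268 / 29.92 = 242.9144
CPM(differentiated rep2) = 34606 / 44.55 = 776.7901
mean CPM(undifferentiated) = 2109.9724; mean CPM(differentiated) = 509.8523
Fold change = 509.8523 / 2109.9724 = 0.24164
log2(0.24164) = -2.0491

-2.049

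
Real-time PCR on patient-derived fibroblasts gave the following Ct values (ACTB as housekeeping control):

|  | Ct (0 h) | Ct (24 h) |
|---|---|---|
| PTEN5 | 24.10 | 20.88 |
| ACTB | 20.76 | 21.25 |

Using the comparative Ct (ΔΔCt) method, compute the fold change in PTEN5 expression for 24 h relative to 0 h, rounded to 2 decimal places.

13.09

ΔCt(0 h) = 24.100 − 20.760 = 3.340
ΔCt(24 h) = 20.880 − 21.250 = -0.370
ΔΔCt = -0.370 − 3.340 = -3.710
Fold change = 2^(−(-3.710)) = 2^3.710 = 13.086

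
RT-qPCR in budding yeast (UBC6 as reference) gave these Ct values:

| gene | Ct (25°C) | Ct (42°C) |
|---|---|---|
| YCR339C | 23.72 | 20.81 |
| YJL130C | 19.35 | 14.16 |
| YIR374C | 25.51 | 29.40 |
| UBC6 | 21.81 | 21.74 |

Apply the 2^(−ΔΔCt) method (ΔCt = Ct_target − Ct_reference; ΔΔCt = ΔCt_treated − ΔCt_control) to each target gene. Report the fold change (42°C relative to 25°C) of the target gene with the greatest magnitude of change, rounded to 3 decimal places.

34.776

YCR339C: ΔΔCt = (20.81−21.74) − (23.72−21.81) = -0.93 − 1.91 = -2.84; fold change = 2^2.84 = 7.160
YJL130C: ΔΔCt = (14.16−21.74) − (19.35−21.81) = -7.58 − (-2.46) = -5.12; fold change = 2^5.12 = 34.776
YIR374C: ΔΔCt = (29.40−21.74) − (25.51−21.81) = 7.66 − 3.70 = 3.96; fold change = 2^-3.96 = 0.064
YJL130C has the largest |ΔΔCt| = 5.12.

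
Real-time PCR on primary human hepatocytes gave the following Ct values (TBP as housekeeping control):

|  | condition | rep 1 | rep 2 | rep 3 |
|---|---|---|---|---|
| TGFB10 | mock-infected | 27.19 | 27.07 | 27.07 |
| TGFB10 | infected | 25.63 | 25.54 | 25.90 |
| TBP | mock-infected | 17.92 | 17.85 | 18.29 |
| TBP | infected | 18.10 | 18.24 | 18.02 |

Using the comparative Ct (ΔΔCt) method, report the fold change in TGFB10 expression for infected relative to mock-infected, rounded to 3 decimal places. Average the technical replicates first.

Mean Ct: TGFB10 mock-infected 27.110; TGFB10 infected 25.690; TBP mock-infected 18.020; TBP infected 18.120
ΔCt(mock-infected) = 27.110 − 18.020 = 9.090
ΔCt(infected) = 25.690 − 18.120 = 7.570
ΔΔCt = 7.570 − 9.090 = -1.520
Fold change = 2^(−(-1.520)) = 2^1.520 = 2.8679

2.868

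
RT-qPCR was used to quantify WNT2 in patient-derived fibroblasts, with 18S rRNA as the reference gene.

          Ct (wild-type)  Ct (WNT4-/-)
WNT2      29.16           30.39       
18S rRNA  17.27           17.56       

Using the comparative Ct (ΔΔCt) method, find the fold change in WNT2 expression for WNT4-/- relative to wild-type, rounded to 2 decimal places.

ΔCt(wild-type) = 29.160 − 17.270 = 11.890
ΔCt(WNT4-/-) = 30.390 − 17.560 = 12.830
ΔΔCt = 12.830 − 11.890 = 0.940
Fold change = 2^(−0.940) = 0.521

0.52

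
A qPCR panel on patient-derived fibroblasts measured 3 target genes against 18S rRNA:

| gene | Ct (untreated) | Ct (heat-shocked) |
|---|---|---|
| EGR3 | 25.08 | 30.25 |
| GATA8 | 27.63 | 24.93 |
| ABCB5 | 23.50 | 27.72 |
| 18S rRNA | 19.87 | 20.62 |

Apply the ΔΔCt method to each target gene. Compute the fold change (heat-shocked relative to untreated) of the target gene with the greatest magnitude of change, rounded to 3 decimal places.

0.047

EGR3: ΔΔCt = (30.25−20.62) − (25.08−19.87) = 9.63 − 5.21 = 4.42; fold change = 2^-4.42 = 0.047
GATA8: ΔΔCt = (24.93−20.62) − (27.63−19.87) = 4.31 − 7.76 = -3.45; fold change = 2^3.45 = 10.928
ABCB5: ΔΔCt = (27.72−20.62) − (23.50−19.87) = 7.10 − 3.63 = 3.47; fold change = 2^-3.47 = 0.090
EGR3 has the largest |ΔΔCt| = 4.42.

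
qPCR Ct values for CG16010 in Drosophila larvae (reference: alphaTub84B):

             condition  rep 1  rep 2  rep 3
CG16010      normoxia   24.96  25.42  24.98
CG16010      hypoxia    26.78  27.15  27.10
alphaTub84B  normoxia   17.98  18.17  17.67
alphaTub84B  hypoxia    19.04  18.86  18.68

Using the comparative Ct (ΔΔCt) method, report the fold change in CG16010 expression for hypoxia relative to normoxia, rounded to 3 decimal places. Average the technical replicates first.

Mean Ct: CG16010 normoxia 25.120; CG16010 hypoxia 27.010; alphaTub84B normoxia 17.940; alphaTub84B hypoxia 18.860
ΔCt(normoxia) = 25.120 − 17.940 = 7.180
ΔCt(hypoxia) = 27.010 − 18.860 = 8.150
ΔΔCt = 8.150 − 7.180 = 0.970
Fold change = 2^(−0.970) = 0.5105

0.511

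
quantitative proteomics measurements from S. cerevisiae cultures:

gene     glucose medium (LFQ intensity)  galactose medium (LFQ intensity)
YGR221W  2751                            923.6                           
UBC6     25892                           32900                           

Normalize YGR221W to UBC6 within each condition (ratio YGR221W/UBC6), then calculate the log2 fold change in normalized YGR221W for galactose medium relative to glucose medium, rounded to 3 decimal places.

-1.920

YGR221W/UBC6 (glucose medium) = 2751 / 25892 = 0.10625
YGR221W/UBC6 (galactose medium) = 923.6 / 32900 = 0.028073
Fold change = 0.028073 / 0.10625 = 0.2642
log2(0.2642) = -1.9202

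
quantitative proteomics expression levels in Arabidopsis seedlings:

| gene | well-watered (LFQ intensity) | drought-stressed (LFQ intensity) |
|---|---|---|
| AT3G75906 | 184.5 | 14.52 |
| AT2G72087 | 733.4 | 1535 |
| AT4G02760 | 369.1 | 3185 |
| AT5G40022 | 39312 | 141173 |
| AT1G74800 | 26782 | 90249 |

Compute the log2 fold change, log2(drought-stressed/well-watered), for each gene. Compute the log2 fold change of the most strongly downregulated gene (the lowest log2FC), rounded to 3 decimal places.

-3.668

log2(14.52/184.5) = -3.668  (AT3G75906)
log2(1535/733.4) = 1.066  (AT2G72087)
log2(3185/369.1) = 3.109  (AT4G02760)
log2(141173/39312) = 1.844  (AT5G40022)
log2(90249/26782) = 1.753  (AT1G74800)
AT3G75906 is most strongly downregulated.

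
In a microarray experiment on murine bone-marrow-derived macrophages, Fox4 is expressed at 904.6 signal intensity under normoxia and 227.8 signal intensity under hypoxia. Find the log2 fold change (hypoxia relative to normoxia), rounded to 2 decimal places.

-1.99

Fold change = 227.8 / 904.6 = 0.2518
log2(0.2518) = -1.990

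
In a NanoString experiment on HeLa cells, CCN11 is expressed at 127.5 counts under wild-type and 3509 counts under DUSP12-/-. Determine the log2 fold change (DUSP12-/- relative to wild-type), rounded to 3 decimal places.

4.782

Fold change = 3509 / 127.5 = 27.5216
log2(27.5216) = 4.7825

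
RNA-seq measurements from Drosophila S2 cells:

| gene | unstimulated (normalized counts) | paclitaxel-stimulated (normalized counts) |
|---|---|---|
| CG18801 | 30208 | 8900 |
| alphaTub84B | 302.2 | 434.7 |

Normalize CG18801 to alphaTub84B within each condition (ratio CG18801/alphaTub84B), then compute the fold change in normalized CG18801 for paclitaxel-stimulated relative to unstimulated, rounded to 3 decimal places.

CG18801/alphaTub84B (unstimulated) = 30208 / 302.2 = 99.96
CG18801/alphaTub84B (paclitaxel-stimulated) = 8900 / 434.7 = 20.474
Fold change = 20.474 / 99.96 = 0.2048

0.205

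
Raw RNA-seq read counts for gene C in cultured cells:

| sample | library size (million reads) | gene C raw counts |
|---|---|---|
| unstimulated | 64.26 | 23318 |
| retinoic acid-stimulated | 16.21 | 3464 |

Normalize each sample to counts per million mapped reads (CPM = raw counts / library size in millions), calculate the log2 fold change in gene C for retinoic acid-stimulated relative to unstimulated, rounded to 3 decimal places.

-0.764

CPM(unstimulated) = 23318 / 64.26 = 362.8696
CPM(retinoic acid-stimulated) = 3464 / 16.21 = 213.6952
Fold change = 213.6952 / 362.8696 = 0.58890
log2(0.58890) = -0.7639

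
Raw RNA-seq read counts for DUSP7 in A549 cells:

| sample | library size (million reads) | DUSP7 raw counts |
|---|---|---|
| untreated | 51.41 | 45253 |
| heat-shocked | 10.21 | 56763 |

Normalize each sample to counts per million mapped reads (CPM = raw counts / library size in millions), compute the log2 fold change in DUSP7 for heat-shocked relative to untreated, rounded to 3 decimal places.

CPM(untreated) = 45253 / 51.41 = 880.2373
CPM(heat-shocked) = 56763 / 10.21 = 5559.5495
Fold change = 5559.5495 / 880.2373 = 6.31597
log2(6.31597) = 2.6590

2.659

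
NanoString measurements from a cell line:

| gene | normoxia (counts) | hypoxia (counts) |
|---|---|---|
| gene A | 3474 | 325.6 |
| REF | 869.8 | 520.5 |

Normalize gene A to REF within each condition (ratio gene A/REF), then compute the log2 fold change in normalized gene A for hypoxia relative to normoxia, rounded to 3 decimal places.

gene A/REF (normoxia) = 3474 / 869.8 = 3.994
gene A/REF (hypoxia) = 325.6 / 520.5 = 0.62555
Fold change = 0.62555 / 3.994 = 0.1566
log2(0.1566) = -2.6746

-2.675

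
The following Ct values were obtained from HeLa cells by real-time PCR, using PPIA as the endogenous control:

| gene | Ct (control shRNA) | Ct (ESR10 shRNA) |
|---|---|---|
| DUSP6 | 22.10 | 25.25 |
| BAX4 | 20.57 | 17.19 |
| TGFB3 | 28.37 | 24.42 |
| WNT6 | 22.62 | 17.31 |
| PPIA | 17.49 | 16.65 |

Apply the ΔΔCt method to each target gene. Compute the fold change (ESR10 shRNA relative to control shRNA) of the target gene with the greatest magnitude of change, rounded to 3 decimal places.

22.162

DUSP6: ΔΔCt = (25.25−16.65) − (22.10−17.49) = 8.60 − 4.61 = 3.99; fold change = 2^-3.99 = 0.063
BAX4: ΔΔCt = (17.19−16.65) − (20.57−17.49) = 0.54 − 3.08 = -2.54; fold change = 2^2.54 = 5.816
TGFB3: ΔΔCt = (24.42−16.65) − (28.37−17.49) = 7.77 − 10.88 = -3.11; fold change = 2^3.11 = 8.634
WNT6: ΔΔCt = (17.31−16.65) − (22.62−17.49) = 0.66 − 5.13 = -4.47; fold change = 2^4.47 = 22.162
WNT6 has the largest |ΔΔCt| = 4.47.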